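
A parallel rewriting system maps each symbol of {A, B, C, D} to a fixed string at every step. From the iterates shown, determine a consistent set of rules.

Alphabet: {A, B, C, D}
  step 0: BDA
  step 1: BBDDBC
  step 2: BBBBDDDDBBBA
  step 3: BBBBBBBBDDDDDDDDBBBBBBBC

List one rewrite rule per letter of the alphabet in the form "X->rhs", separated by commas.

  step 2 ⇒ step 3: BBBBDDDDBBBA ⇒ BB·BB·BB·BB·DD·DD·DD·DD·BB·BB·BB·BC
    A ↦ BC
    B ↦ BB
    D ↦ DD
  step 1 ⇒ step 2: BBDDBC ⇒ BB·BB·DD·DD·BB·BA
    C ↦ BA

A->BC, B->BB, C->BA, D->DD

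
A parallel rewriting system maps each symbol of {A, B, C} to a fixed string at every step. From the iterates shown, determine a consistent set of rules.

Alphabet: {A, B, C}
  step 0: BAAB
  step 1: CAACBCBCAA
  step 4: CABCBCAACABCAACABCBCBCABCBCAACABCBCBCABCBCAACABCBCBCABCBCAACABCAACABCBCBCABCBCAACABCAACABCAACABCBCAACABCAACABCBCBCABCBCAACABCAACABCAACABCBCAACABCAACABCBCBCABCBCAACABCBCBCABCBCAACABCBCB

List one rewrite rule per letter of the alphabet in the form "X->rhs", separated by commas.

  step 0 ⇒ step 1: BAAB ⇒ CAA·CB·CB·CAA
    A ↦ CB
    B ↦ CAA
    C ↦ CAB  (constrained at step 1)

A->CB, B->CAA, C->CAB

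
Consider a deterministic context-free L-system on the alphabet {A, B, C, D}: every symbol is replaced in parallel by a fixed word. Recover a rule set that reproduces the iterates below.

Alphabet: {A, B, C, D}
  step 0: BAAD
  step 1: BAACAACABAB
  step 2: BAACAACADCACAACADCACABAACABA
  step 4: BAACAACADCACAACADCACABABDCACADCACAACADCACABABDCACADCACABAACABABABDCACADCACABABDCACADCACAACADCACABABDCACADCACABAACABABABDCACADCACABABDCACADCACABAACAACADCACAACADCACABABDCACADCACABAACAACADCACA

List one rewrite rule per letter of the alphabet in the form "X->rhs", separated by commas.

  step 1 ⇒ step 2: BAACAACABAB ⇒ BA·ACA·ACA·DC·ACA·ACA·DC·ACA·BA·ACA·BA
    A ↦ ACA
    B ↦ BA
    C ↦ DC
  step 0 ⇒ step 1: BAAD ⇒ BA·ACA·ACA·BAB
    D ↦ BAB

A->ACA, B->BA, C->DC, D->BAB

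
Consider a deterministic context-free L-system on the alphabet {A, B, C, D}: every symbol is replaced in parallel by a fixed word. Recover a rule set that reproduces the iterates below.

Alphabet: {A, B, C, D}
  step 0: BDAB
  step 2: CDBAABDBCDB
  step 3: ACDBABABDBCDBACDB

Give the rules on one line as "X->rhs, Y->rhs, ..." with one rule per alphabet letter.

A->AB, B->DB, C->A, D->C

  step 2 ⇒ step 3: CDBAABDBCDB ⇒ A·C·DB·AB·AB·DB·C·DB·A·C·DB
    A ↦ AB
    B ↦ DB
    C ↦ A
    D ↦ C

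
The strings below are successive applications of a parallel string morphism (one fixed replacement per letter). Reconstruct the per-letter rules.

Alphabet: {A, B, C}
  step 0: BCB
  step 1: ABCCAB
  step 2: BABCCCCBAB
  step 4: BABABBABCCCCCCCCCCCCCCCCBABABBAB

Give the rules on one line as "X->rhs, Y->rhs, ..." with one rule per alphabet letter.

  step 1 ⇒ step 2: ABCCAB ⇒ B·AB·CC·CC·B·AB
    A ↦ B
    B ↦ AB
    C ↦ CC

A->B, B->AB, C->CC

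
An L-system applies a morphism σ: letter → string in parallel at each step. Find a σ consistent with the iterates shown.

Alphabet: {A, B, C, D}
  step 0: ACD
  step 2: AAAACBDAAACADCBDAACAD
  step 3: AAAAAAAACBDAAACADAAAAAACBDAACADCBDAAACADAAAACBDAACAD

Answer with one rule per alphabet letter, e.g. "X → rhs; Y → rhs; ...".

A->AA, B->AAA, C->CBD, D->CAD

  step 2 ⇒ step 3: AAAACBDAAACADCBDAACAD ⇒ AA·AA·AA·AA·CBD·AAA·CAD·AA·AA·AA·CBD·AA·CAD·CBD·AAA·CAD·AA·AA·CBD·AA·CAD
    A ↦ AA
    B ↦ AAA
    C ↦ CBD
    D ↦ CAD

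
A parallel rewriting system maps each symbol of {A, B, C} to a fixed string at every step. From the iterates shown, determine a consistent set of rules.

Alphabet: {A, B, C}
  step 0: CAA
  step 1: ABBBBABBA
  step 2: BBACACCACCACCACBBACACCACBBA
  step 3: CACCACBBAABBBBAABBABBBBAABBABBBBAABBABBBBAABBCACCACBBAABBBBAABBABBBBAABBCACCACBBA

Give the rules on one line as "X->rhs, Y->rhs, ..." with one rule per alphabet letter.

A->BBA, B->CAC, C->ABB

  step 2 ⇒ step 3: BBACACCACCACCACBBACACCACBBA ⇒ CAC·CAC·BBA·ABB·BBA·ABB·ABB·BBA·ABB·ABB·BBA·ABB·ABB·BBA·ABB·CAC·CAC·BBA·ABB·BBA·ABB·ABB·BBA·ABB·CAC·CAC·BBA
    A ↦ BBA
    B ↦ CAC
    C ↦ ABB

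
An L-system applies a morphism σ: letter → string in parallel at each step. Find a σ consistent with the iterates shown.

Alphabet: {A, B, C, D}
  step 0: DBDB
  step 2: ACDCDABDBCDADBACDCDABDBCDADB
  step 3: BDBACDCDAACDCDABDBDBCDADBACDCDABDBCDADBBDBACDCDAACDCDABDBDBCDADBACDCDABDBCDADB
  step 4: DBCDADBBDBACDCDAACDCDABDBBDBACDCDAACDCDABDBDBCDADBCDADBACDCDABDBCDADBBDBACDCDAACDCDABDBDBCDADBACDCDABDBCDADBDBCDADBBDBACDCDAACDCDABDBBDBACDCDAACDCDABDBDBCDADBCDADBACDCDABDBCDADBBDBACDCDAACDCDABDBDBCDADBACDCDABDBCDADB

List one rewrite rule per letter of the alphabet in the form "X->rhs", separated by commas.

  step 3 ⇒ step 4: BDBACDCDAACDCDABDBDBCDADBACDCDABDBCDADBBDBACDCDAACDCDABDBDBCDADBACDCDABDBCDADB ⇒ DB·CDA·DB·BDB·ACD·CDA·ACD·CDA·BDB·BDB·ACD·CDA·ACD·CDA·BDB·DB·CDA·DB·CDA·DB·ACD·CDA·BDB·CDA·DB·BDB·ACD·CDA·ACD·CDA·BDB·DB·CDA·DB·ACD·CDA·BDB·CDA·DB·DB·CDA·DB·BDB·ACD·CDA·ACD·CDA·BDB·BDB·ACD·CDA·ACD·CDA·BDB·DB·CDA·DB·CDA·DB·ACD·CDA·BDB·CDA·DB·BDB·ACD·CDA·ACD·CDA·BDB·DB·CDA·DB·ACD·CDA·BDB·CDA·DB
    A ↦ BDB
    B ↦ DB
    C ↦ ACD
    D ↦ CDA

A->BDB, B->DB, C->ACD, D->CDA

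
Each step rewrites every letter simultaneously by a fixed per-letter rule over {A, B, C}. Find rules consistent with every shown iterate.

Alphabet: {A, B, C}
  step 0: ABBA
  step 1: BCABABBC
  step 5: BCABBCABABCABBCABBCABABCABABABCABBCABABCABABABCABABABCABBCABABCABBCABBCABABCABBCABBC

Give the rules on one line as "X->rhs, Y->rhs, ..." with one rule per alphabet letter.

A->BC, B->AB, C->A

  step 0 ⇒ step 1: ABBA ⇒ BC·AB·AB·BC
    A ↦ BC
    B ↦ AB
    C ↦ A  (constrained at step 1)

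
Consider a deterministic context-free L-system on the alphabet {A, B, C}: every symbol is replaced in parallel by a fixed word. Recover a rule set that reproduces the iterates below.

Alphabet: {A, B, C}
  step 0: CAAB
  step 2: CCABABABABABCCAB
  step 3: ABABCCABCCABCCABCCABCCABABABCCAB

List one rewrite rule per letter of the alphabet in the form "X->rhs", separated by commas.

  step 2 ⇒ step 3: CCABABABABABCCAB ⇒ AB·AB·CC·AB·CC·AB·CC·AB·CC·AB·CC·AB·AB·AB·CC·AB
    A ↦ CC
    B ↦ AB
    C ↦ AB

A->CC, B->AB, C->AB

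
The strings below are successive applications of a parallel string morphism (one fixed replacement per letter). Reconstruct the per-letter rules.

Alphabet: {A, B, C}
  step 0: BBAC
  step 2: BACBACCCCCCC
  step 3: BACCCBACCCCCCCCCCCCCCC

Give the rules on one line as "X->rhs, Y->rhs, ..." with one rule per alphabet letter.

A->C, B->BA, C->CC

  step 2 ⇒ step 3: BACBACCCCCCC ⇒ BA·C·CC·BA·C·CC·CC·CC·CC·CC·CC·CC
    A ↦ C
    B ↦ BA
    C ↦ CC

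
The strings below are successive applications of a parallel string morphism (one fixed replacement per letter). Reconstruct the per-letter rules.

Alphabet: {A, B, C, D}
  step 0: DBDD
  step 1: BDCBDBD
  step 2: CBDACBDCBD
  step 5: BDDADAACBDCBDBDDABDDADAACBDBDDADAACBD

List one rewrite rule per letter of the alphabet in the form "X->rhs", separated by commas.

A->DA, B->C, C->A, D->BD

  step 1 ⇒ step 2: BDCBDBD ⇒ C·BD·A·C·BD·C·BD
    B ↦ C
    C ↦ A
    D ↦ BD
    A ↦ DA  (constrained at step 2)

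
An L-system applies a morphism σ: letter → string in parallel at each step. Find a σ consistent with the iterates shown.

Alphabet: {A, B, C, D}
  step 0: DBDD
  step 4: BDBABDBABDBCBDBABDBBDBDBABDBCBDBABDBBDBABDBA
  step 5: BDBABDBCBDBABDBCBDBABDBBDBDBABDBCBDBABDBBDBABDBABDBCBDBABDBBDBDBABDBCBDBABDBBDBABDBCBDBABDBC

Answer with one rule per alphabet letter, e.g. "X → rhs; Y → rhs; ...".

  step 4 ⇒ step 5: BDBABDBABDBCBDBABDBBDBDBABDBCBDBABDBBDBABDBA ⇒ BDB·A·BDB·C·BDB·A·BDB·C·BDB·A·BDB·BD·BDB·A·BDB·C·BDB·A·BDB·BDB·A·BDB·A·BDB·C·BDB·A·BDB·BD·BDB·A·BDB·C·BDB·A·BDB·BDB·A·BDB·C·BDB·A·BDB·C
    A ↦ C
    B ↦ BDB
    C ↦ BD
    D ↦ A

A->C, B->BDB, C->BD, D->A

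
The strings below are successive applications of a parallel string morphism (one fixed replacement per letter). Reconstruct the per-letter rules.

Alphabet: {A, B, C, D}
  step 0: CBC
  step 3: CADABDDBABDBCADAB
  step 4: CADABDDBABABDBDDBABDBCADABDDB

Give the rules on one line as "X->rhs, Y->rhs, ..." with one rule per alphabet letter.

  step 3 ⇒ step 4: CADABDDBABDBCADAB ⇒ CA·D·AB·D·DB·AB·AB·DB·D·DB·AB·DB·CA·D·AB·D·DB
    A ↦ D
    B ↦ DB
    C ↦ CA
    D ↦ AB

A->D, B->DB, C->CA, D->AB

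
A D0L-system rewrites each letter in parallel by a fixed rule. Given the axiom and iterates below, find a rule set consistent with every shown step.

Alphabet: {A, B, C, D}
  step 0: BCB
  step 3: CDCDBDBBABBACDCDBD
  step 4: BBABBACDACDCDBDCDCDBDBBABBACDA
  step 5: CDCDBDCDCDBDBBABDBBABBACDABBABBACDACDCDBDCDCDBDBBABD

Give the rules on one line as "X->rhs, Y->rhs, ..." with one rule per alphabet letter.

  step 4 ⇒ step 5: BBABBACDACDCDBDCDCDBDBBABBACDA ⇒ CD·CD·BD·CD·CD·BD·BB·A·BD·BB·A·BB·A·CD·A·BB·A·BB·A·CD·A·CD·CD·BD·CD·CD·BD·BB·A·BD
    A ↦ BD
    B ↦ CD
    C ↦ BB
    D ↦ A

A->BD, B->CD, C->BB, D->A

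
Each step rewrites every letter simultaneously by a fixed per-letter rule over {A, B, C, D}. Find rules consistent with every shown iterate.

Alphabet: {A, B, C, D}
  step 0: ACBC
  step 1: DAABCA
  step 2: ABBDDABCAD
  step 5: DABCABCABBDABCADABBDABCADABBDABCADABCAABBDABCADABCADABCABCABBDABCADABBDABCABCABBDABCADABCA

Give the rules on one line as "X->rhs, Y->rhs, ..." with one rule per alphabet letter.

A->D, B->ABC, C->A, D->ABB

  step 1 ⇒ step 2: DAABCA ⇒ ABB·D·D·ABC·A·D
    A ↦ D
    B ↦ ABC
    C ↦ A
    D ↦ ABB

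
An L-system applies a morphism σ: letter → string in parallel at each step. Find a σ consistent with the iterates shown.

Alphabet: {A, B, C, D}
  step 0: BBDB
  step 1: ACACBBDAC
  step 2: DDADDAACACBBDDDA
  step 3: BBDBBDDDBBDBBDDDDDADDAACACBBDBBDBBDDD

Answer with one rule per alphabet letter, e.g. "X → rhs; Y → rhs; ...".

  step 2 ⇒ step 3: DDADDAACACBBDDDA ⇒ BBD·BBD·DD·BBD·BBD·DD·DD·A·DD·A·AC·AC·BBD·BBD·BBD·DD
    A ↦ DD
    B ↦ AC
    C ↦ A
    D ↦ BBD

A->DD, B->AC, C->A, D->BBD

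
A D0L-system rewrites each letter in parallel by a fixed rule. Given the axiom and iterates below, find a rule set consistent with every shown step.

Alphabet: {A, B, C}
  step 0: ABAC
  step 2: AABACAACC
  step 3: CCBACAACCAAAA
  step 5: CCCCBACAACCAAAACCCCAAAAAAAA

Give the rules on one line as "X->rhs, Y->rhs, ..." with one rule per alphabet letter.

A->C, B->BA, C->AA

  step 2 ⇒ step 3: AABACAACC ⇒ C·C·BA·C·AA·C·C·AA·AA
    A ↦ C
    B ↦ BA
    C ↦ AA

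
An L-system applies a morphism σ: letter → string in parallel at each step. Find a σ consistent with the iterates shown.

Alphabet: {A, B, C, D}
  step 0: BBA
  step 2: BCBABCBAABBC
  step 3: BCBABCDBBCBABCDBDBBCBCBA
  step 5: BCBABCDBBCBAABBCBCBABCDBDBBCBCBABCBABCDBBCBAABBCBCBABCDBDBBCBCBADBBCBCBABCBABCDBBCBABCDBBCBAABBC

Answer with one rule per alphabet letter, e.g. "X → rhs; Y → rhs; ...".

  step 2 ⇒ step 3: BCBABCBAABBC ⇒ BC·BA·BC·DB·BC·BA·BC·DB·DB·BC·BC·BA
    A ↦ DB
    B ↦ BC
    C ↦ BA
    D ↦ AB  (constrained at step 3)

A->DB, B->BC, C->BA, D->AB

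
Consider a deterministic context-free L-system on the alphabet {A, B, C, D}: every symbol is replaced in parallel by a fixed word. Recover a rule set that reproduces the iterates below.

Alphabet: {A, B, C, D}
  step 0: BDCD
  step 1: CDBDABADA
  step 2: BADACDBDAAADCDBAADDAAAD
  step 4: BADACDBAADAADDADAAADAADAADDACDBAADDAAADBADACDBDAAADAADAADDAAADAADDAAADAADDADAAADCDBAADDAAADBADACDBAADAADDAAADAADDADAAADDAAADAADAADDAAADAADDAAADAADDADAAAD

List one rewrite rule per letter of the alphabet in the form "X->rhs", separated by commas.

A->AAD, B->CDB, C->BA, D->DA

  step 1 ⇒ step 2: CDBDABADA ⇒ BA·DA·CDB·DA·AAD·CDB·AAD·DA·AAD
    A ↦ AAD
    B ↦ CDB
    C ↦ BA
    D ↦ DA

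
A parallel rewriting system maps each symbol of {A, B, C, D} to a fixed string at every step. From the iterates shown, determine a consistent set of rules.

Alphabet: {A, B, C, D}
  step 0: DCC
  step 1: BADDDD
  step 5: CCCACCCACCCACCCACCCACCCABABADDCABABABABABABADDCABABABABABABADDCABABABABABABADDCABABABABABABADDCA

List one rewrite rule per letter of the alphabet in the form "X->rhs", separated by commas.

A->CA, B->CC, C->DD, D->BA

  step 0 ⇒ step 1: DCC ⇒ BA·DD·DD
    C ↦ DD
    D ↦ BA
    A ↦ CA  (constrained at step 1)
    B ↦ CC  (constrained at step 1)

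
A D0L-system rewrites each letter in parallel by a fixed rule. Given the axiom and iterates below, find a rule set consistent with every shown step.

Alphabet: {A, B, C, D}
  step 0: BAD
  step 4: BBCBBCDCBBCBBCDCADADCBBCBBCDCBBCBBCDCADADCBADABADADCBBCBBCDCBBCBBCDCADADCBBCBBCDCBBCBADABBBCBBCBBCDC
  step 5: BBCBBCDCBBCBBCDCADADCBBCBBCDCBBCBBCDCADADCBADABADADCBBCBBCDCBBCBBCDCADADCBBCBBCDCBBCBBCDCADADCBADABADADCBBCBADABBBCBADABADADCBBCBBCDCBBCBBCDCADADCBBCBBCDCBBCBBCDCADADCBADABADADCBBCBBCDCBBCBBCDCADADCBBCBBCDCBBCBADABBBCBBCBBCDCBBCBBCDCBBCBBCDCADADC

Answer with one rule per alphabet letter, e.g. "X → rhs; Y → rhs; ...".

  step 4 ⇒ step 5: BBCBBCDCBBCBBCDCADADCBBCBBCDCBBCBBCDCADADCBADABADADCBBCBBCDCBBCBBCDCADADCBBCBBCDCBBCBADABBBCBBCBBCDC ⇒ BBC·BBC·DC·BBC·BBC·DC·ADA·DC·BBC·BBC·DC·BBC·BBC·DC·ADA·DC·B·ADA·B·ADA·DC·BBC·BBC·DC·BBC·BBC·DC·ADA·DC·BBC·BBC·DC·BBC·BBC·DC·ADA·DC·B·ADA·B·ADA·DC·BBC·B·ADA·B·BBC·B·ADA·B·ADA·DC·BBC·BBC·DC·BBC·BBC·DC·ADA·DC·BBC·BBC·DC·BBC·BBC·DC·ADA·DC·B·ADA·B·ADA·DC·BBC·BBC·DC·BBC·BBC·DC·ADA·DC·BBC·BBC·DC·BBC·B·ADA·B·BBC·BBC·BBC·DC·BBC·BBC·DC·BBC·BBC·DC·ADA·DC
    A ↦ B
    B ↦ BBC
    C ↦ DC
    D ↦ ADA

A->B, B->BBC, C->DC, D->ADA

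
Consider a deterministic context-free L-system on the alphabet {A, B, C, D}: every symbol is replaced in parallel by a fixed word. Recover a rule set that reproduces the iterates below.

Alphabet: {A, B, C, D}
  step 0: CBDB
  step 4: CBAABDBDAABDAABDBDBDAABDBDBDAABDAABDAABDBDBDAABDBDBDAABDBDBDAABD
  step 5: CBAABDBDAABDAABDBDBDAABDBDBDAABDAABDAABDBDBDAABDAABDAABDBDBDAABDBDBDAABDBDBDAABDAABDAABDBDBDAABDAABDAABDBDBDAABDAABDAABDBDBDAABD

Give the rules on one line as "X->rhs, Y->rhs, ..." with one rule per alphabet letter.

A->BD, B->AA, C->CB, D->BD

  step 4 ⇒ step 5: CBAABDBDAABDAABDBDBDAABDBDBDAABDAABDAABDBDBDAABDBDBDAABDBDBDAABD ⇒ CB·AA·BD·BD·AA·BD·AA·BD·BD·BD·AA·BD·BD·BD·AA·BD·AA·BD·AA·BD·BD·BD·AA·BD·AA·BD·AA·BD·BD·BD·AA·BD·BD·BD·AA·BD·BD·BD·AA·BD·AA·BD·AA·BD·BD·BD·AA·BD·AA·BD·AA·BD·BD·BD·AA·BD·AA·BD·AA·BD·BD·BD·AA·BD
    A ↦ BD
    B ↦ AA
    C ↦ CB
    D ↦ BD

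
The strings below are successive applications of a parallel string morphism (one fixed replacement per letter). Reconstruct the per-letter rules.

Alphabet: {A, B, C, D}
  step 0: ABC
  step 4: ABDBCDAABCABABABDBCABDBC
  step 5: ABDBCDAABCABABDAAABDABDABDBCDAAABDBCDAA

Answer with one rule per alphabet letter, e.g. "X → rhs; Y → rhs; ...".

  step 4 ⇒ step 5: ABDBCDAABCABABABDBCABDBC ⇒ AB·D·BC·D·AA·BC·AB·AB·D·AA·AB·D·AB·D·AB·D·BC·D·AA·AB·D·BC·D·AA
    A ↦ AB
    B ↦ D
    C ↦ AA
    D ↦ BC

A->AB, B->D, C->AA, D->BC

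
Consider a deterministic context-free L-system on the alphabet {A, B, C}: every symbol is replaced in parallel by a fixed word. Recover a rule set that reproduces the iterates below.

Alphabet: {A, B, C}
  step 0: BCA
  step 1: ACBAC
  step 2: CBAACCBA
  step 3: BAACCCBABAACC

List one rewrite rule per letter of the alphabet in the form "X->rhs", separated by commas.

A->C, B->AC, C->BA

  step 2 ⇒ step 3: CBAACCBA ⇒ BA·AC·C·C·BA·BA·AC·C
    A ↦ C
    B ↦ AC
    C ↦ BA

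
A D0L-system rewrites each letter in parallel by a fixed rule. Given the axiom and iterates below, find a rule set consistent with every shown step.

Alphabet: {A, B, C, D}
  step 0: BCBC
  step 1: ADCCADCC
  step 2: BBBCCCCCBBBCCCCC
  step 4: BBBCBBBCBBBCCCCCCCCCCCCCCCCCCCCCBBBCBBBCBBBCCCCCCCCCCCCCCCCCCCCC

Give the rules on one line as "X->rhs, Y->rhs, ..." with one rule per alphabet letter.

A->BBB, B->AD, C->CC, D->C

  step 1 ⇒ step 2: ADCCADCC ⇒ BBB·C·CC·CC·BBB·C·CC·CC
    A ↦ BBB
    C ↦ CC
    D ↦ C
  step 0 ⇒ step 1: BCBC ⇒ AD·CC·AD·CC
    B ↦ AD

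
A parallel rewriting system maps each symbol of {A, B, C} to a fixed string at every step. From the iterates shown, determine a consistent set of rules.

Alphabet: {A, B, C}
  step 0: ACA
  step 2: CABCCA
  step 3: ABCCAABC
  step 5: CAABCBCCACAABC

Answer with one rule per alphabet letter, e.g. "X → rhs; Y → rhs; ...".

A->BC, B->C, C->A

  step 2 ⇒ step 3: CABCCA ⇒ A·BC·C·A·A·BC
    A ↦ BC
    B ↦ C
    C ↦ A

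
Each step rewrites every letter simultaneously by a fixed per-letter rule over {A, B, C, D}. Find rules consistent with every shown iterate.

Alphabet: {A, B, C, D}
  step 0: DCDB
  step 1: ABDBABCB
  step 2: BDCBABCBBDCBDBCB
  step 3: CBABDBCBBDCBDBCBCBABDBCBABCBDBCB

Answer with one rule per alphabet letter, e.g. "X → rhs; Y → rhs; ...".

  step 2 ⇒ step 3: BDCBABCBBDCBDBCB ⇒ CB·AB·DB·CB·BD·CB·DB·CB·CB·AB·DB·CB·AB·CB·DB·CB
    A ↦ BD
    B ↦ CB
    C ↦ DB
    D ↦ AB

A->BD, B->CB, C->DB, D->AB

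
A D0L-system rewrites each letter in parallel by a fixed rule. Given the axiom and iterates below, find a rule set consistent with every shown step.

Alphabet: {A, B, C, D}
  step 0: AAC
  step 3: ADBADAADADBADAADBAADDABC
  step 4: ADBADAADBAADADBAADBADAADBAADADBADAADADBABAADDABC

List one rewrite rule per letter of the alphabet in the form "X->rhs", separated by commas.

  step 3 ⇒ step 4: ADBADAADADBADAADBAADDABC ⇒ AD·BA·DA·AD·BA·AD·AD·BA·AD·BA·DA·AD·BA·AD·AD·BA·DA·AD·AD·BA·BA·AD·DA·BC
    A ↦ AD
    B ↦ DA
    C ↦ BC
    D ↦ BA

A->AD, B->DA, C->BC, D->BA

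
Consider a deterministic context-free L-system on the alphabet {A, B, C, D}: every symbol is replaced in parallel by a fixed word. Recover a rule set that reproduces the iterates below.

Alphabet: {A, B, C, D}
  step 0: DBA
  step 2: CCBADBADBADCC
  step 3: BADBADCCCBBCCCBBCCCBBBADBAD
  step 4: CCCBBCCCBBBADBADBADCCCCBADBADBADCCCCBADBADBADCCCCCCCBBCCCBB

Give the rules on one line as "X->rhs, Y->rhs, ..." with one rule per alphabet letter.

  step 3 ⇒ step 4: BADBADCCCBBCCCBBCCCBBBADBAD ⇒ CC·CB·B·CC·CB·B·BAD·BAD·BAD·CC·CC·BAD·BAD·BAD·CC·CC·BAD·BAD·BAD·CC·CC·CC·CB·B·CC·CB·B
    A ↦ CB
    B ↦ CC
    C ↦ BAD
    D ↦ B

A->CB, B->CC, C->BAD, D->B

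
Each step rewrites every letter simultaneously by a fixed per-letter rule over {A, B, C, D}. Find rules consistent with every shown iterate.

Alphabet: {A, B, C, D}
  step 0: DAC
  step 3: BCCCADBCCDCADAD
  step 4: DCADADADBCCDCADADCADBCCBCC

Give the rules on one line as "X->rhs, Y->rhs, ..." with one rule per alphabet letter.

A->BC, B->DC, C->AD, D->C

  step 3 ⇒ step 4: BCCCADBCCDCADAD ⇒ DC·AD·AD·AD·BC·C·DC·AD·AD·C·AD·BC·C·BC·C
    A ↦ BC
    B ↦ DC
    C ↦ AD
    D ↦ C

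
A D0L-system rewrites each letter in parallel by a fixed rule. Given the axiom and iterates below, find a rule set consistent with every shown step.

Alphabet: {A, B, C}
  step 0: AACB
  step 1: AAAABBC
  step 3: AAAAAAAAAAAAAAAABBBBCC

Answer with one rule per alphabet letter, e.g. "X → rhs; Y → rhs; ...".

  step 0 ⇒ step 1: AACB ⇒ AA·AA·BB·C
    A ↦ AA
    B ↦ C
    C ↦ BB

A->AA, B->C, C->BB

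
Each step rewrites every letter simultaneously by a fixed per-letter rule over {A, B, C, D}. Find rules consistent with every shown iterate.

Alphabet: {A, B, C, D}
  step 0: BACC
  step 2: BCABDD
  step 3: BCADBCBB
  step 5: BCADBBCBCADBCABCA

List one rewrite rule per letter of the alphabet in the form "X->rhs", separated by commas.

  step 2 ⇒ step 3: BCABDD ⇒ BC·A·D·BC·B·B
    A ↦ D
    B ↦ BC
    C ↦ A
    D ↦ B

A->D, B->BC, C->A, D->B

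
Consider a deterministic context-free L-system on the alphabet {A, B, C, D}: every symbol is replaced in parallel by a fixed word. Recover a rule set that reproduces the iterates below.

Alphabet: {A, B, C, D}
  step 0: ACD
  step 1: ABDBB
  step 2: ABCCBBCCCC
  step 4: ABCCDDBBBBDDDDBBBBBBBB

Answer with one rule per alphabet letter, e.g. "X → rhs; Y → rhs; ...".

  step 1 ⇒ step 2: ABDBB ⇒ AB·CC·BB·CC·CC
    A ↦ AB
    B ↦ CC
    D ↦ BB
  step 0 ⇒ step 1: ACD ⇒ AB·D·BB
    C ↦ D

A->AB, B->CC, C->D, D->BB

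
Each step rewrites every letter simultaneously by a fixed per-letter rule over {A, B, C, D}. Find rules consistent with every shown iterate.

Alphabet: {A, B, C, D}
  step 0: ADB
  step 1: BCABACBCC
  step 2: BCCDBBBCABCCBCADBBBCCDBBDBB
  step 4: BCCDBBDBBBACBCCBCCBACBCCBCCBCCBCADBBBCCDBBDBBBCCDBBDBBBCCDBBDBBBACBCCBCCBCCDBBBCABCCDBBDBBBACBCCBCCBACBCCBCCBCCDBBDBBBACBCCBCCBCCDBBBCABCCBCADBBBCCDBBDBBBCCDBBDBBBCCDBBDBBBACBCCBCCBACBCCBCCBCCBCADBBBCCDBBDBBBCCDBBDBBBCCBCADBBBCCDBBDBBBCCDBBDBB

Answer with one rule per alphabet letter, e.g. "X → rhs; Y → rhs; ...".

  step 1 ⇒ step 2: BCABACBCC ⇒ BCC·DBB·BCA·BCC·BCA·DBB·BCC·DBB·DBB
    A ↦ BCA
    B ↦ BCC
    C ↦ DBB
  step 0 ⇒ step 1: ADB ⇒ BCA·BAC·BCC
    D ↦ BAC

A->BCA, B->BCC, C->DBB, D->BAC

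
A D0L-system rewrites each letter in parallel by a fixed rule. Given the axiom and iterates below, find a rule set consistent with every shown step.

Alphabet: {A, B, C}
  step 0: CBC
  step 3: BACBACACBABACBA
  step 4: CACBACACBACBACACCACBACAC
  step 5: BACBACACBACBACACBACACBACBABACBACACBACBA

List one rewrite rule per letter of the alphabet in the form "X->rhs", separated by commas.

  step 4 ⇒ step 5: CACBACACBACBACACCACBACAC ⇒ BA·C·BA·CA·C·BA·C·BA·CA·C·BA·CA·C·BA·C·BA·BA·C·BA·CA·C·BA·C·BA
    A ↦ C
    B ↦ CA
    C ↦ BA

A->C, B->CA, C->BA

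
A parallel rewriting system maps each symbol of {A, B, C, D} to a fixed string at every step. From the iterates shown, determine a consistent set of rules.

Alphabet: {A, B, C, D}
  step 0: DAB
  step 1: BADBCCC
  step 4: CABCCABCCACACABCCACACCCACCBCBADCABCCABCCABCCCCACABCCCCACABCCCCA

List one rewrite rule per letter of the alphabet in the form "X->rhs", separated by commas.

  step 0 ⇒ step 1: DAB ⇒ BAD·BC·CC
    A ↦ BC
    B ↦ CC
    D ↦ BAD
    C ↦ CA  (constrained at step 1)

A->BC, B->CC, C->CA, D->BAD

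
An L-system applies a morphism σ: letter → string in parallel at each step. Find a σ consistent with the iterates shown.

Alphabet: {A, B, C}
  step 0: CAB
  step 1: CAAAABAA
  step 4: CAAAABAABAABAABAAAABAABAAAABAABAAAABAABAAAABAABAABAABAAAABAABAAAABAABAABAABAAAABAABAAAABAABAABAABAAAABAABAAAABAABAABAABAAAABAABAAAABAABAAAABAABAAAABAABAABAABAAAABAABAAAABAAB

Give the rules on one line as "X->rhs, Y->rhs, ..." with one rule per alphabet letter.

  step 0 ⇒ step 1: CAB ⇒ CAA·AAB·AA
    A ↦ AAB
    B ↦ AA
    C ↦ CAA

A->AAB, B->AA, C->CAA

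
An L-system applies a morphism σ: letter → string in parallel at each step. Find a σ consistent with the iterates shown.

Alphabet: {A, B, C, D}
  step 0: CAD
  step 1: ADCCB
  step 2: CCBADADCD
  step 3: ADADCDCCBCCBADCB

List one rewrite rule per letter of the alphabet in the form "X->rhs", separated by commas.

  step 2 ⇒ step 3: CCBADADCD ⇒ AD·AD·CD·C·CB·C·CB·AD·CB
    A ↦ C
    B ↦ CD
    C ↦ AD
    D ↦ CB

A->C, B->CD, C->AD, D->CB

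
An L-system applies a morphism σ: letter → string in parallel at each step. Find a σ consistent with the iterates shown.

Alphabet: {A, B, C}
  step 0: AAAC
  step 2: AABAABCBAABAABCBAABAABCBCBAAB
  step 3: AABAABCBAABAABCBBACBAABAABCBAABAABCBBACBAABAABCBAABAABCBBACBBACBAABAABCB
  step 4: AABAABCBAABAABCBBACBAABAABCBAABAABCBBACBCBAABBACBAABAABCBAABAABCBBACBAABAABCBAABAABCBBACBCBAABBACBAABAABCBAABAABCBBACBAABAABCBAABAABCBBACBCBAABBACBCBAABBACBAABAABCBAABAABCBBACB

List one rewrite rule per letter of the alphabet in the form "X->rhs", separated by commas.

A->AAB, B->CB, C->BA

  step 3 ⇒ step 4: AABAABCBAABAABCBBACBAABAABCBAABAABCBBACBAABAABCBAABAABCBBACBBACBAABAABCB ⇒ AAB·AAB·CB·AAB·AAB·CB·BA·CB·AAB·AAB·CB·AAB·AAB·CB·BA·CB·CB·AAB·BA·CB·AAB·AAB·CB·AAB·AAB·CB·BA·CB·AAB·AAB·CB·AAB·AAB·CB·BA·CB·CB·AAB·BA·CB·AAB·AAB·CB·AAB·AAB·CB·BA·CB·AAB·AAB·CB·AAB·AAB·CB·BA·CB·CB·AAB·BA·CB·CB·AAB·BA·CB·AAB·AAB·CB·AAB·AAB·CB·BA·CB
    A ↦ AAB
    B ↦ CB
    C ↦ BA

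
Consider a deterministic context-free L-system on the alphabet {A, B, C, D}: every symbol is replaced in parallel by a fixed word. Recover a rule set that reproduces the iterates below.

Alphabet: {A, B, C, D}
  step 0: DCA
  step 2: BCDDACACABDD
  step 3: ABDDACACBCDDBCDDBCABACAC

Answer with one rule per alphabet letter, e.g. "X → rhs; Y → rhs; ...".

  step 2 ⇒ step 3: BCDDACACABDD ⇒ AB·DD·AC·AC·BC·DD·BC·DD·BC·AB·AC·AC
    A ↦ BC
    B ↦ AB
    C ↦ DD
    D ↦ AC

A->BC, B->AB, C->DD, D->AC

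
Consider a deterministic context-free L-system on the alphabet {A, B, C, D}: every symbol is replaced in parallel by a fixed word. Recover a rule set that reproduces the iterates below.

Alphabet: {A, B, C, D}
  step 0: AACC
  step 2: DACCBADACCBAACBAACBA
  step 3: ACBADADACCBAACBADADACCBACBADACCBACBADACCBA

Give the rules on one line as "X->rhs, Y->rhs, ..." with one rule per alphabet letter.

A->CBA, B->C, C->DA, D->A

  step 2 ⇒ step 3: DACCBADACCBAACBAACBA ⇒ A·CBA·DA·DA·C·CBA·A·CBA·DA·DA·C·CBA·CBA·DA·C·CBA·CBA·DA·C·CBA
    A ↦ CBA
    B ↦ C
    C ↦ DA
    D ↦ A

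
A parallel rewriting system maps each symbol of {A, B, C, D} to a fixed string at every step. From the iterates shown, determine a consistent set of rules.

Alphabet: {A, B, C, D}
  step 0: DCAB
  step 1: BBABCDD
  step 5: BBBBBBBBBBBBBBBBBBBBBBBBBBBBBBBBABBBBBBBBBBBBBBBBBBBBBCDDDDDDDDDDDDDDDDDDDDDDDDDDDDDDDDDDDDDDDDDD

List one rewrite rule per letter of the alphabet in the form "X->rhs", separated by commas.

  step 0 ⇒ step 1: DCAB ⇒ BB·AB·C·DD
    A ↦ C
    B ↦ DD
    C ↦ AB
    D ↦ BB

A->C, B->DD, C->AB, D->BB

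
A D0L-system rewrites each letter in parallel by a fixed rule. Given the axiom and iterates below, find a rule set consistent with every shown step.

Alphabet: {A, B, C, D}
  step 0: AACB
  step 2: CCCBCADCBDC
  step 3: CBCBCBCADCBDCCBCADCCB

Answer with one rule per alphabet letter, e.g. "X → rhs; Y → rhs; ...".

  step 2 ⇒ step 3: CCCBCADCBDC ⇒ CB·CB·CB·CAD·CB·D·C·CB·CAD·C·CB
    A ↦ D
    B ↦ CAD
    C ↦ CB
    D ↦ C

A->D, B->CAD, C->CB, D->C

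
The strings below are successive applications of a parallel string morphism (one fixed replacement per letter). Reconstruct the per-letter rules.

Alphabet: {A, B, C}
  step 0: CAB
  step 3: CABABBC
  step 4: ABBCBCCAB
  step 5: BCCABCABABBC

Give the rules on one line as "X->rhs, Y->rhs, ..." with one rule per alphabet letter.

A->B, B->C, C->AB

  step 4 ⇒ step 5: ABBCBCCAB ⇒ B·C·C·AB·C·AB·AB·B·C
    A ↦ B
    B ↦ C
    C ↦ AB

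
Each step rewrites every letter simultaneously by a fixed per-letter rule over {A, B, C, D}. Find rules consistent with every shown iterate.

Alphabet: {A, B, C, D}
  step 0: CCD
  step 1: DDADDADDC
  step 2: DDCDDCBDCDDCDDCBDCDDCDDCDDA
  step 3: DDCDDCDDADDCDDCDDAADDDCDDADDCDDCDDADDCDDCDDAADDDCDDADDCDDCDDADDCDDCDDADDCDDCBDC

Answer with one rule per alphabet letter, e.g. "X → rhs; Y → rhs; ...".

A->BDC, B->AD, C->DDA, D->DDC

  step 2 ⇒ step 3: DDCDDCBDCDDCDDCBDCDDCDDCDDA ⇒ DDC·DDC·DDA·DDC·DDC·DDA·AD·DDC·DDA·DDC·DDC·DDA·DDC·DDC·DDA·AD·DDC·DDA·DDC·DDC·DDA·DDC·DDC·DDA·DDC·DDC·BDC
    A ↦ BDC
    B ↦ AD
    C ↦ DDA
    D ↦ DDC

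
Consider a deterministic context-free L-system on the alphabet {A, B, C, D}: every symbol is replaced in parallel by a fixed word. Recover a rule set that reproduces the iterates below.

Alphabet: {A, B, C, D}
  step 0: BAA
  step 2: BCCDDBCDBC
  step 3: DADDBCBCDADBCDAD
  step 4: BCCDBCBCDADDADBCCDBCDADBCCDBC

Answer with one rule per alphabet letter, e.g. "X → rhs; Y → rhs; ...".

A->CD, B->DA, C->D, D->BC

  step 3 ⇒ step 4: DADDBCBCDADBCDAD ⇒ BC·CD·BC·BC·DA·D·DA·D·BC·CD·BC·DA·D·BC·CD·BC
    A ↦ CD
    B ↦ DA
    C ↦ D
    D ↦ BC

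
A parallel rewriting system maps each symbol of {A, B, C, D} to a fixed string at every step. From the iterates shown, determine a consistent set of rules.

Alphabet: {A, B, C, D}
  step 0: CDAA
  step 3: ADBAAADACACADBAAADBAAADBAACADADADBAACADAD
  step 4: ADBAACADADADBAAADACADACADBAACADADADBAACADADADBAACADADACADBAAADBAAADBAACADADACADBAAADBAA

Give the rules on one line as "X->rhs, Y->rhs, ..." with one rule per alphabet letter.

  step 3 ⇒ step 4: ADBAAADACACADBAAADBAAADBAACADADADBAACADAD ⇒ AD·BAA·C·AD·AD·AD·BAA·AD·AC·AD·AC·AD·BAA·C·AD·AD·AD·BAA·C·AD·AD·AD·BAA·C·AD·AD·AC·AD·BAA·AD·BAA·AD·BAA·C·AD·AD·AC·AD·BAA·AD·BAA
    A ↦ AD
    B ↦ C
    C ↦ AC
    D ↦ BAA

A->AD, B->C, C->AC, D->BAA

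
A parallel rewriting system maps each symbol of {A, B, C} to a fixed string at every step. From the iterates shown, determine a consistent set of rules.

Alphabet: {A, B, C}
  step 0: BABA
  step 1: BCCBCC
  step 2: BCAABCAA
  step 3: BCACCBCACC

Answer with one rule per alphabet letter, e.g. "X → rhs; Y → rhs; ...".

A->C, B->BC, C->A

  step 2 ⇒ step 3: BCAABCAA ⇒ BC·A·C·C·BC·A·C·C
    A ↦ C
    B ↦ BC
    C ↦ A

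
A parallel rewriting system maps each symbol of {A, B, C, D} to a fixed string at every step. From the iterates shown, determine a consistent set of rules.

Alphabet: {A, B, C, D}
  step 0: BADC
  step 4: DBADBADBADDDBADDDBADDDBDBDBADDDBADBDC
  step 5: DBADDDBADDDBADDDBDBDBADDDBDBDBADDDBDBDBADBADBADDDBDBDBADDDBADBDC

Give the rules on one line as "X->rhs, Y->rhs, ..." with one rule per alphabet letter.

A->DD, B->A, C->DC, D->DB

  step 4 ⇒ step 5: DBADBADBADDDBADDDBADDDBDBDBADDDBADBDC ⇒ DB·A·DD·DB·A·DD·DB·A·DD·DB·DB·DB·A·DD·DB·DB·DB·A·DD·DB·DB·DB·A·DB·A·DB·A·DD·DB·DB·DB·A·DD·DB·A·DB·DC
    A ↦ DD
    B ↦ A
    C ↦ DC
    D ↦ DB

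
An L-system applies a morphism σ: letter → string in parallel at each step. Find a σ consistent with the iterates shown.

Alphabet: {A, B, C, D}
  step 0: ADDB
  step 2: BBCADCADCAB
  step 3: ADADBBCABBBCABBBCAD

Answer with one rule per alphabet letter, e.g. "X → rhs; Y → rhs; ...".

  step 2 ⇒ step 3: BBCADCADCAB ⇒ AD·AD·BB·C·AB·BB·C·AB·BB·C·AD
    A ↦ C
    B ↦ AD
    C ↦ BB
    D ↦ AB

A->C, B->AD, C->BB, D->AB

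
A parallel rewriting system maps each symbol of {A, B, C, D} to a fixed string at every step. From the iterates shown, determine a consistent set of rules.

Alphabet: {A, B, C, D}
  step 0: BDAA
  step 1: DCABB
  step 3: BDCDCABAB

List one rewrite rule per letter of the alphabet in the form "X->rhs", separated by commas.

A->B, B->DC, C->B, D->A

  step 0 ⇒ step 1: BDAA ⇒ DC·A·B·B
    A ↦ B
    B ↦ DC
    D ↦ A
    C ↦ B  (constrained at step 1)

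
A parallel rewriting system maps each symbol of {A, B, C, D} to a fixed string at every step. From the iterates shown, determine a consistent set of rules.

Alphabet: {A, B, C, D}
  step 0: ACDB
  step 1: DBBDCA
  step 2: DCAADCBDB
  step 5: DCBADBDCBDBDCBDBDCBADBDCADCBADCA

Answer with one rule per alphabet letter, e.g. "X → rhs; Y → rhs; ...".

  step 1 ⇒ step 2: DBBDCA ⇒ DC·A·A·DC·B·DB
    A ↦ DB
    B ↦ A
    C ↦ B
    D ↦ DC

A->DB, B->A, C->B, D->DC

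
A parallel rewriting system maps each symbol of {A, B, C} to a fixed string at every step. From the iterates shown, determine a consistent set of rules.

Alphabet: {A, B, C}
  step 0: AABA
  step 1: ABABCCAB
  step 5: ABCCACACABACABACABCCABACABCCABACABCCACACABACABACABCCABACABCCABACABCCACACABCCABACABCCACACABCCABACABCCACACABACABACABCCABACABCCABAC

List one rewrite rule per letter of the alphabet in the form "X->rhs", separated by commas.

  step 0 ⇒ step 1: AABA ⇒ AB·AB·CC·AB
    A ↦ AB
    B ↦ CC
    C ↦ AC  (constrained at step 1)

A->AB, B->CC, C->AC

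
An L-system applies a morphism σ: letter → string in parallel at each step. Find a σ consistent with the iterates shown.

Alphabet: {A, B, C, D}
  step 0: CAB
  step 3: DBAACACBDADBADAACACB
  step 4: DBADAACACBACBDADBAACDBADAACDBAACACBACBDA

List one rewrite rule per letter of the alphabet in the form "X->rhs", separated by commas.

  step 3 ⇒ step 4: DBAACACBDADBADAACACB ⇒ DBA·DA·AC·AC·B·AC·B·DA·DBA·AC·DBA·DA·AC·DBA·AC·AC·B·AC·B·DA
    A ↦ AC
    B ↦ DA
    C ↦ B
    D ↦ DBA

A->AC, B->DA, C->B, D->DBA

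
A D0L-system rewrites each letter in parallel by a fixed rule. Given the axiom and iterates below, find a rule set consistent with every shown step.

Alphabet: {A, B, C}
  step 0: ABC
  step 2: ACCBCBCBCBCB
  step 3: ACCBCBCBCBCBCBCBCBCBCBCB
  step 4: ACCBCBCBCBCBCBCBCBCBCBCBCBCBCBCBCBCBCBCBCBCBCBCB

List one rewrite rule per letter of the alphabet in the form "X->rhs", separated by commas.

  step 3 ⇒ step 4: ACCBCBCBCBCBCBCBCBCBCBCB ⇒ AC·CB·CB·CB·CB·CB·CB·CB·CB·CB·CB·CB·CB·CB·CB·CB·CB·CB·CB·CB·CB·CB·CB·CB
    A ↦ AC
    B ↦ CB
    C ↦ CB

A->AC, B->CB, C->CB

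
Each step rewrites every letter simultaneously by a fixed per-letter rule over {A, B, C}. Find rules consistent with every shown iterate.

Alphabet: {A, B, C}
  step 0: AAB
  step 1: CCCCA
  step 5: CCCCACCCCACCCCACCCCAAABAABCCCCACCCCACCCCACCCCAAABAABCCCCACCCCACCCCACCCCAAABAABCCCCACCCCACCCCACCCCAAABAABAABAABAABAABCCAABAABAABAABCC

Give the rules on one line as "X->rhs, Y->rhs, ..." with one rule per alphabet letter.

A->CC, B->A, C->AAB

  step 0 ⇒ step 1: AAB ⇒ CC·CC·A
    A ↦ CC
    B ↦ A
    C ↦ AAB  (constrained at step 1)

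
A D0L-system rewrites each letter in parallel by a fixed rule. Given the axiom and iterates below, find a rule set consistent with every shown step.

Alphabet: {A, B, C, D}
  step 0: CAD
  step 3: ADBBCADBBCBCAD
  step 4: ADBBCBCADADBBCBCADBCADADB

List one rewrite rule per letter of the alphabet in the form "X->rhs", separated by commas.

A->AD, B->BC, C->AD, D->B

  step 3 ⇒ step 4: ADBBCADBBCBCAD ⇒ AD·B·BC·BC·AD·AD·B·BC·BC·AD·BC·AD·AD·B
    A ↦ AD
    B ↦ BC
    C ↦ AD
    D ↦ B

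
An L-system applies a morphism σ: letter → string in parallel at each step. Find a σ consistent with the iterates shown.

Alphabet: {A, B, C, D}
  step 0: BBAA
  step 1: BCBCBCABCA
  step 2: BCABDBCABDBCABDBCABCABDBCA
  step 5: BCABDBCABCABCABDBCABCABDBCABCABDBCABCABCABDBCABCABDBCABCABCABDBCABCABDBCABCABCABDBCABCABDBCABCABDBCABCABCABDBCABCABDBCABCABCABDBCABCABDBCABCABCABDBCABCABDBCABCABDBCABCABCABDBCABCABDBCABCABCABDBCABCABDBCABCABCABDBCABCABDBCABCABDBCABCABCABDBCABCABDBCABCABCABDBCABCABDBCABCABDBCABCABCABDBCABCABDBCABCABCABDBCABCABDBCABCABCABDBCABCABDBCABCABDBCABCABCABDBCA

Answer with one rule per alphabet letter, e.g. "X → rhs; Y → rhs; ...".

A->BCA, B->BC, C->ABD, D->A

  step 1 ⇒ step 2: BCBCBCABCA ⇒ BC·ABD·BC·ABD·BC·ABD·BCA·BC·ABD·BCA
    A ↦ BCA
    B ↦ BC
    C ↦ ABD
    D ↦ A  (constrained at step 2)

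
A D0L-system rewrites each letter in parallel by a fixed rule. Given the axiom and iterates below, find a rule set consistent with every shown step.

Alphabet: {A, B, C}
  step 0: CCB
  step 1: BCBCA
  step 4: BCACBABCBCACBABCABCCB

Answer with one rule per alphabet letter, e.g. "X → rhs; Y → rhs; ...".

  step 0 ⇒ step 1: CCB ⇒ BC·BC·A
    B ↦ A
    C ↦ BC
    A ↦ CB  (constrained at step 1)

A->CB, B->A, C->BC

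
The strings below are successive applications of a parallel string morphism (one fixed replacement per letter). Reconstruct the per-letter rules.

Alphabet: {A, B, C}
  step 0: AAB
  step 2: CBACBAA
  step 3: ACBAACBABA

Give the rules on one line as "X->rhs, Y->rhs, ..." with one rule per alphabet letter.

  step 2 ⇒ step 3: CBACBAA ⇒ A·C·BA·A·C·BA·BA
    A ↦ BA
    B ↦ C
    C ↦ A

A->BA, B->C, C->A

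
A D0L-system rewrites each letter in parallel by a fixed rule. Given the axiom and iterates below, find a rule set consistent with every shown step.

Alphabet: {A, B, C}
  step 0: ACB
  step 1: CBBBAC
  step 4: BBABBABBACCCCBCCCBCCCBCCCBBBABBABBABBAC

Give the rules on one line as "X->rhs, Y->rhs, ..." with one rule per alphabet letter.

  step 0 ⇒ step 1: ACB ⇒ CB·BBA·C
    A ↦ CB
    B ↦ C
    C ↦ BBA

A->CB, B->C, C->BBA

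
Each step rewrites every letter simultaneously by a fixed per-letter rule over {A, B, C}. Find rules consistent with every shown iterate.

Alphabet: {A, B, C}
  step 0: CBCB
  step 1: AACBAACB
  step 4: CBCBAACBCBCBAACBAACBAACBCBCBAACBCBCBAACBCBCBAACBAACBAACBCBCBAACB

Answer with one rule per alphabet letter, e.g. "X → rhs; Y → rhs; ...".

  step 0 ⇒ step 1: CBCB ⇒ AA·CB·AA·CB
    B ↦ CB
    C ↦ AA
    A ↦ CB  (constrained at step 1)

A->CB, B->CB, C->AA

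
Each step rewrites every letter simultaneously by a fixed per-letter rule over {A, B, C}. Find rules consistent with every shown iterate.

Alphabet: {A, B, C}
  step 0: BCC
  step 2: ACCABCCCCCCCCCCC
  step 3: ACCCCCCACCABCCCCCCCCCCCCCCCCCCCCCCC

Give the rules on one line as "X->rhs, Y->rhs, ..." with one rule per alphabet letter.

  step 2 ⇒ step 3: ACCABCCCCCCCCCCC ⇒ ACC·CC·CC·ACC·ABC·CC·CC·CC·CC·CC·CC·CC·CC·CC·CC·CC
    A ↦ ACC
    B ↦ ABC
    C ↦ CC

A->ACC, B->ABC, C->CC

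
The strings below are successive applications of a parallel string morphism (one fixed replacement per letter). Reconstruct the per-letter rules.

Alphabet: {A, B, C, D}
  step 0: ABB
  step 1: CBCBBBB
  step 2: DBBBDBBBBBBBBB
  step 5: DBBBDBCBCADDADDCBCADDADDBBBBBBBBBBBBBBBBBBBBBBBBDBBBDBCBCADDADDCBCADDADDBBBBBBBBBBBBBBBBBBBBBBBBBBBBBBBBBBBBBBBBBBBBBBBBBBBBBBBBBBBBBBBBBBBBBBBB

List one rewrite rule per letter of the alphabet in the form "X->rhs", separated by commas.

  step 1 ⇒ step 2: CBCBBBB ⇒ DB·BB·DB·BB·BB·BB·BB
    B ↦ BB
    C ↦ DB
  step 0 ⇒ step 1: ABB ⇒ CBC·BB·BB
    A ↦ CBC
    D ↦ ADD  (constrained at step 2)

A->CBC, B->BB, C->DB, D->ADD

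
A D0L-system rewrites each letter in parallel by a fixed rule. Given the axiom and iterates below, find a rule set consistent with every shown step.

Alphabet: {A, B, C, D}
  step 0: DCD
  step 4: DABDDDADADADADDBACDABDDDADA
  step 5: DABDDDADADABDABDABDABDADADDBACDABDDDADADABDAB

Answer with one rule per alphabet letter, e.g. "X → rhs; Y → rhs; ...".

A->B, B->DD, C->AC, D->DA

  step 4 ⇒ step 5: DABDDDADADADADDBACDABDDDADA ⇒ DA·B·DD·DA·DA·DA·B·DA·B·DA·B·DA·B·DA·DA·DD·B·AC·DA·B·DD·DA·DA·DA·B·DA·B
    A ↦ B
    B ↦ DD
    C ↦ AC
    D ↦ DA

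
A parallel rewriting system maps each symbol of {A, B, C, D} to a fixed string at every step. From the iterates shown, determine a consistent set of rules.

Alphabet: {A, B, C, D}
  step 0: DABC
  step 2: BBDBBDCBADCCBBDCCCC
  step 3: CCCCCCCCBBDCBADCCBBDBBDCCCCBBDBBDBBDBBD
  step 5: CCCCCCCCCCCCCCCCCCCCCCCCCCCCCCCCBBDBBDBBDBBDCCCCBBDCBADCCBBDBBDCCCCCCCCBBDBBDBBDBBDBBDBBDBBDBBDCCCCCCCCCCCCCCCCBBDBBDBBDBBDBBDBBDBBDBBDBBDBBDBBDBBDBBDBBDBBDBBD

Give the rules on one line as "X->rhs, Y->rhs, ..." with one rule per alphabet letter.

  step 2 ⇒ step 3: BBDBBDCBADCCBBDCCCC ⇒ C·C·CC·C·C·CC·BBD·C·BAD·CC·BBD·BBD·C·C·CC·BBD·BBD·BBD·BBD
    A ↦ BAD
    B ↦ C
    C ↦ BBD
    D ↦ CC

A->BAD, B->C, C->BBD, D->CC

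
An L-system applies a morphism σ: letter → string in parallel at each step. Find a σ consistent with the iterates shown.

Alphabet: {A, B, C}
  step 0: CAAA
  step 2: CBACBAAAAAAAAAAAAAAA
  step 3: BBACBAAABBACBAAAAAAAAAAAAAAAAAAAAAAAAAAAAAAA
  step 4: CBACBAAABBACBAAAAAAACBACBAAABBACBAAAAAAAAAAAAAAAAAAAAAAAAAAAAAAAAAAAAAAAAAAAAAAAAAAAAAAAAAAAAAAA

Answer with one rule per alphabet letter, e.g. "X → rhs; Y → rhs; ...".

  step 3 ⇒ step 4: BBACBAAABBACBAAAAAAAAAAAAAAAAAAAAAAAAAAAAAAA ⇒ CBA·CBA·AA·BBA·CBA·AA·AA·AA·CBA·CBA·AA·BBA·CBA·AA·AA·AA·AA·AA·AA·AA·AA·AA·AA·AA·AA·AA·AA·AA·AA·AA·AA·AA·AA·AA·AA·AA·AA·AA·AA·AA·AA·AA·AA·AA
    A ↦ AA
    B ↦ CBA
    C ↦ BBA

A->AA, B->CBA, C->BBA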